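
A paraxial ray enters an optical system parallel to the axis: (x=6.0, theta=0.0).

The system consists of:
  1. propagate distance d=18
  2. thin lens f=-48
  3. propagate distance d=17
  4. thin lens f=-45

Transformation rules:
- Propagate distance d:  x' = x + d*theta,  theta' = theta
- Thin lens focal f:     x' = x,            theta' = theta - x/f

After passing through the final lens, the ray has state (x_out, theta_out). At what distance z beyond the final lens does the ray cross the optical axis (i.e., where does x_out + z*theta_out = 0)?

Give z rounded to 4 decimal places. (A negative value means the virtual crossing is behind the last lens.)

Initial: x=6.0000 theta=0.0000
After 1 (propagate distance d=18): x=6.0000 theta=0.0000
After 2 (thin lens f=-48): x=6.0000 theta=0.1250
After 3 (propagate distance d=17): x=8.1250 theta=0.1250
After 4 (thin lens f=-45): x=8.1250 theta=11/36 (≈0.3056)
z_focus = -x_out/theta_out = -(8.1250)/(11/36) = -585/22 ≈ -26.5909
Rounded to 4 decimal places: z = -26.5909

Answer: -26.5909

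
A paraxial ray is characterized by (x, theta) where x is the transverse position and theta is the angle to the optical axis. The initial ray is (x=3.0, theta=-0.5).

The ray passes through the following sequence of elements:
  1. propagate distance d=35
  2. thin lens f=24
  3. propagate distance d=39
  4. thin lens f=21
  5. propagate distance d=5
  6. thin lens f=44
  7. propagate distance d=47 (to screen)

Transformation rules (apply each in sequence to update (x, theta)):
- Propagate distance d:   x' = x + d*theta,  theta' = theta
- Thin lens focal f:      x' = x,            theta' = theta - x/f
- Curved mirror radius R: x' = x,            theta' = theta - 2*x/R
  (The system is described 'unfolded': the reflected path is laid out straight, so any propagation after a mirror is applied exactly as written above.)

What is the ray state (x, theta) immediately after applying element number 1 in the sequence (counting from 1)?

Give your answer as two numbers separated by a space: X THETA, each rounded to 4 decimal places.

Initial: x=3.0000 theta=-0.5000
After 1 (propagate distance d=35): x=-14.5000 theta=-0.5000
Rounded to 4 decimal places: x = -14.5000, theta = -0.5000

Answer: -14.5000 -0.5000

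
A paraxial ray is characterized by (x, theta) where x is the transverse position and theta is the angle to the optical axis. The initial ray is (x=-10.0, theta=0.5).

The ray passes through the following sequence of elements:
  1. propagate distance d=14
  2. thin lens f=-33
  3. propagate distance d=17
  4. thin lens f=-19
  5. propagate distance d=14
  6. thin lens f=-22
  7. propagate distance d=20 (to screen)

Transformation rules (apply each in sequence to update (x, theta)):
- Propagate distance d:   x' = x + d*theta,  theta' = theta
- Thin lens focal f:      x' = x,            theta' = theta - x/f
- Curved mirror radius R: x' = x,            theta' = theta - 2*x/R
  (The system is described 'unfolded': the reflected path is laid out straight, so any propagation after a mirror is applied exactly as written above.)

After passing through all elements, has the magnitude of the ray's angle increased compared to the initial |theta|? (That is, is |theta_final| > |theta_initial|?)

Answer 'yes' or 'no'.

Answer: yes

Derivation:
Initial: x=-10.0000 theta=0.5000
After 1 (propagate distance d=14): x=-3.0000 theta=0.5000
After 2 (thin lens f=-33): x=-3.0000 theta=9/22 (≈0.4091)
After 3 (propagate distance d=17): x=87/22 (≈3.9545) theta=9/22 (≈0.4091)
After 4 (thin lens f=-19): x=87/22 (≈3.9545) theta=129/209 (≈0.6172)
After 5 (propagate distance d=14): x=5265/418 (≈12.5957) theta=129/209 (≈0.6172)
After 6 (thin lens f=-22): x=5265/418 (≈12.5957) theta=10941/9196 (≈1.1898)
After 7 (propagate distance d=20 (to screen)): x=167325/4598 (≈36.3908) theta=10941/9196 (≈1.1898)
|theta_initial|=0.5000 |theta_final|=10941/9196 (≈1.1898) -> increased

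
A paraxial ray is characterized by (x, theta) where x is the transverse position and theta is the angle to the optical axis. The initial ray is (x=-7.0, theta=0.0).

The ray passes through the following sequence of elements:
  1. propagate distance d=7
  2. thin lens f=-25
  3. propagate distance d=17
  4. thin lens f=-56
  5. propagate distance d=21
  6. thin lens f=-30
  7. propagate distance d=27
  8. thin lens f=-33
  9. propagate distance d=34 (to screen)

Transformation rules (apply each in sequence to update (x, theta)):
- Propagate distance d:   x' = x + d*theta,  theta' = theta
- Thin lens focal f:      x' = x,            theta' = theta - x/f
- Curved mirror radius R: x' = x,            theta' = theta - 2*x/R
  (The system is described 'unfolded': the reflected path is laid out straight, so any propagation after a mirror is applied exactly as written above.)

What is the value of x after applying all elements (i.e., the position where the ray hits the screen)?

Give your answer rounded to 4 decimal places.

Answer: -153.5705

Derivation:
Initial: x=-7.0000 theta=0.0000
After 1 (propagate distance d=7): x=-7.0000 theta=0.0000
After 2 (thin lens f=-25): x=-7.0000 theta=-0.2800
After 3 (propagate distance d=17): x=-11.7600 theta=-0.2800
After 4 (thin lens f=-56): x=-11.7600 theta=-0.4900
After 5 (propagate distance d=21): x=-22.0500 theta=-0.4900
After 6 (thin lens f=-30): x=-22.0500 theta=-1.2250
After 7 (propagate distance d=27): x=-55.1250 theta=-1.2250
After 8 (thin lens f=-33): x=-55.1250 theta=-637/220 (≈-2.8955)
After 9 (propagate distance d=34 (to screen)): x=-67571/440 (≈-153.5705) theta=-637/220 (≈-2.8955)
Rounded to 4 decimal places: x = -153.5705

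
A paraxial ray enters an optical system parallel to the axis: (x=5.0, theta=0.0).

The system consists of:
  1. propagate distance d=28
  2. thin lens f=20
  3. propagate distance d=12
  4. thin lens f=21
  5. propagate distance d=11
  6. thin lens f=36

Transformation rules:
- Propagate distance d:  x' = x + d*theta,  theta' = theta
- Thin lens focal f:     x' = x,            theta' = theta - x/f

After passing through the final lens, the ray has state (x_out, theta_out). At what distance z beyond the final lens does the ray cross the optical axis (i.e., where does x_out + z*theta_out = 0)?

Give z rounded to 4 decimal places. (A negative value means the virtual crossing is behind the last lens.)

Answer: -6.0873

Derivation:
Initial: x=5.0000 theta=0.0000
After 1 (propagate distance d=28): x=5.0000 theta=0.0000
After 2 (thin lens f=20): x=5.0000 theta=-0.2500
After 3 (propagate distance d=12): x=2.0000 theta=-0.2500
After 4 (thin lens f=21): x=2.0000 theta=-29/84 (≈-0.3452)
After 5 (propagate distance d=11): x=-151/84 (≈-1.7976) theta=-29/84 (≈-0.3452)
After 6 (thin lens f=36): x=-151/84 (≈-1.7976) theta=-893/3024 (≈-0.2953)
z_focus = -x_out/theta_out = -(-151/84)/(-893/3024) = -5436/893 ≈ -6.0873
Rounded to 4 decimal places: z = -6.0873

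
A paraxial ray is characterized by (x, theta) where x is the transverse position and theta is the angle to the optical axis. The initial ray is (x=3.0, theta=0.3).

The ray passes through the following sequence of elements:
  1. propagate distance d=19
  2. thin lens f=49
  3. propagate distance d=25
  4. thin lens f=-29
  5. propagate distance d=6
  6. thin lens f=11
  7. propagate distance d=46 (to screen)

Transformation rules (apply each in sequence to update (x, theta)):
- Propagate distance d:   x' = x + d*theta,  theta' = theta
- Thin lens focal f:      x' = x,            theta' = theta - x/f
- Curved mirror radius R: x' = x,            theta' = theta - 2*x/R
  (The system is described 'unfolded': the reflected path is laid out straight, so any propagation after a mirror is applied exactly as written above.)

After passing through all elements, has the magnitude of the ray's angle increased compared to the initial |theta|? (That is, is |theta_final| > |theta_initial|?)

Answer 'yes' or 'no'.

Answer: yes

Derivation:
Initial: x=3.0000 theta=0.3000
After 1 (propagate distance d=19): x=8.7000 theta=0.3000
After 2 (thin lens f=49): x=8.7000 theta=6/49 (≈0.1224)
After 3 (propagate distance d=25): x=5763/490 (≈11.7612) theta=6/49 (≈0.1224)
After 4 (thin lens f=-29): x=5763/490 (≈11.7612) theta=7503/14210 (≈0.5280)
After 5 (propagate distance d=6): x=42429/2842 (≈14.9293) theta=7503/14210 (≈0.5280)
After 6 (thin lens f=11): x=42429/2842 (≈14.9293) theta=-9258/11165 (≈-0.8292)
After 7 (propagate distance d=46 (to screen)): x=-3628557/156310 (≈-23.2139) theta=-9258/11165 (≈-0.8292)
|theta_initial|=0.3000 |theta_final|=9258/11165 (≈0.8292) -> increased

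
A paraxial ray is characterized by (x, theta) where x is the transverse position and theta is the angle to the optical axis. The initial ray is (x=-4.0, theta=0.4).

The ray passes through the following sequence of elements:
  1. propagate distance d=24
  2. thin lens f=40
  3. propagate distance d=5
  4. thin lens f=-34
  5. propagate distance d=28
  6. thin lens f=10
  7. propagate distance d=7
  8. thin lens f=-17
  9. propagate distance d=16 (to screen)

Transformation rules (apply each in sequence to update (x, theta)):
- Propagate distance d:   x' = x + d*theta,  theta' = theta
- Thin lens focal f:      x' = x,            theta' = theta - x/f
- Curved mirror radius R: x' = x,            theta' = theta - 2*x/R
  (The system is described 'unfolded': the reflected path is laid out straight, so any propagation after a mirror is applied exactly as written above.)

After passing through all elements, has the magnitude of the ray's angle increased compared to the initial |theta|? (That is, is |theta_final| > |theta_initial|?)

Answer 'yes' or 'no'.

Answer: yes

Derivation:
Initial: x=-4.0000 theta=0.4000
After 1 (propagate distance d=24): x=5.6000 theta=0.4000
After 2 (thin lens f=40): x=5.6000 theta=0.2600
After 3 (propagate distance d=5): x=6.9000 theta=0.2600
After 4 (thin lens f=-34): x=6.9000 theta=787/1700 (≈0.4629)
After 5 (propagate distance d=28): x=16883/850 (≈19.8624) theta=787/1700 (≈0.4629)
After 6 (thin lens f=10): x=16883/850 (≈19.8624) theta=-3237/2125 (≈-1.5233)
After 7 (propagate distance d=7): x=39097/4250 (≈9.1993) theta=-3237/2125 (≈-1.5233)
After 8 (thin lens f=-17): x=39097/4250 (≈9.1993) theta=-70961/72250 (≈-0.9822)
After 9 (propagate distance d=16 (to screen)): x=-470727/72250 (≈-6.5153) theta=-70961/72250 (≈-0.9822)
|theta_initial|=0.4000 |theta_final|=70961/72250 (≈0.9822) -> increased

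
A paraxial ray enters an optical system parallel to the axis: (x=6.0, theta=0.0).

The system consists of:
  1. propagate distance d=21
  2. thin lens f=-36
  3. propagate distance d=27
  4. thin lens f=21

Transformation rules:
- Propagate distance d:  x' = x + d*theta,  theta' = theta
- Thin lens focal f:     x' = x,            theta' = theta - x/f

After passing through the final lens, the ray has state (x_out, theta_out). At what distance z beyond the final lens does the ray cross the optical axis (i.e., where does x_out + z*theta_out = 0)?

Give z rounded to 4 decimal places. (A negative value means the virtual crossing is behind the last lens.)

Initial: x=6.0000 theta=0.0000
After 1 (propagate distance d=21): x=6.0000 theta=0.0000
After 2 (thin lens f=-36): x=6.0000 theta=1/6 (≈0.1667)
After 3 (propagate distance d=27): x=10.5000 theta=1/6 (≈0.1667)
After 4 (thin lens f=21): x=10.5000 theta=-1/3 (≈-0.3333)
z_focus = -x_out/theta_out = -(10.5000)/(-1/3) = 31.5000
Rounded to 4 decimal places: z = 31.5000

Answer: 31.5000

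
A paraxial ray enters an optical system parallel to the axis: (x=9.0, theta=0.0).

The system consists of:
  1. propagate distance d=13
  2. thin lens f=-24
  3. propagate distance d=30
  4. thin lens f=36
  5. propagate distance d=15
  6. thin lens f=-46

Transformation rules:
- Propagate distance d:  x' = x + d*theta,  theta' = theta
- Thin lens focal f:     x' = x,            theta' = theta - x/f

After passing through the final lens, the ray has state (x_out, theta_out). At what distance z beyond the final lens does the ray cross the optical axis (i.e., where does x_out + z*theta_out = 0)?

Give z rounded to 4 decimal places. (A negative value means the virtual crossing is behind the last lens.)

Answer: -91.0213

Derivation:
Initial: x=9.0000 theta=0.0000
After 1 (propagate distance d=13): x=9.0000 theta=0.0000
After 2 (thin lens f=-24): x=9.0000 theta=0.3750
After 3 (propagate distance d=30): x=20.2500 theta=0.3750
After 4 (thin lens f=36): x=20.2500 theta=-0.1875
After 5 (propagate distance d=15): x=17.4375 theta=-0.1875
After 6 (thin lens f=-46): x=17.4375 theta=141/736 (≈0.1916)
z_focus = -x_out/theta_out = -(17.4375)/(141/736) = -4278/47 ≈ -91.0213
Rounded to 4 decimal places: z = -91.0213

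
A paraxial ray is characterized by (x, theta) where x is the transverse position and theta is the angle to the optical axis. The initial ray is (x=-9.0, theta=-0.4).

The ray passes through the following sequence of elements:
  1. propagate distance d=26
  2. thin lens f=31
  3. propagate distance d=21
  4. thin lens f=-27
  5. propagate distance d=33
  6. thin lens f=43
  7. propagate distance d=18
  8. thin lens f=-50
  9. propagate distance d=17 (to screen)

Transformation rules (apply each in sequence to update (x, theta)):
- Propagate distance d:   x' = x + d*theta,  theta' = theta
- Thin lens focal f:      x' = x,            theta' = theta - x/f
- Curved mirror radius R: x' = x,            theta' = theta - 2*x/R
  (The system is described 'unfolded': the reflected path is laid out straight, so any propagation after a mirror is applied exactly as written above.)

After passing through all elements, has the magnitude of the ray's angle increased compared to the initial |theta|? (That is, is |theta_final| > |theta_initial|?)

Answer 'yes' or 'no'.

Answer: no

Derivation:
Initial: x=-9.0000 theta=-0.4000
After 1 (propagate distance d=26): x=-19.4000 theta=-0.4000
After 2 (thin lens f=31): x=-19.4000 theta=7/31 (≈0.2258)
After 3 (propagate distance d=21): x=-2272/155 (≈-14.6581) theta=7/31 (≈0.2258)
After 4 (thin lens f=-27): x=-2272/155 (≈-14.6581) theta=-1327/4185 (≈-0.3171)
After 5 (propagate distance d=33): x=-7009/279 (≈-25.1219) theta=-1327/4185 (≈-0.3171)
After 6 (thin lens f=43): x=-7009/279 (≈-25.1219) theta=1118/4185 (≈0.2671)
After 7 (propagate distance d=18): x=-28337/1395 (≈-20.3133) theta=1118/4185 (≈0.2671)
After 8 (thin lens f=-50): x=-28337/1395 (≈-20.3133) theta=-29111/209250 (≈-0.1391)
After 9 (propagate distance d=17 (to screen)): x=-4745437/209250 (≈-22.6783) theta=-29111/209250 (≈-0.1391)
|theta_initial|=0.4000 |theta_final|=29111/209250 (≈0.1391) -> not increased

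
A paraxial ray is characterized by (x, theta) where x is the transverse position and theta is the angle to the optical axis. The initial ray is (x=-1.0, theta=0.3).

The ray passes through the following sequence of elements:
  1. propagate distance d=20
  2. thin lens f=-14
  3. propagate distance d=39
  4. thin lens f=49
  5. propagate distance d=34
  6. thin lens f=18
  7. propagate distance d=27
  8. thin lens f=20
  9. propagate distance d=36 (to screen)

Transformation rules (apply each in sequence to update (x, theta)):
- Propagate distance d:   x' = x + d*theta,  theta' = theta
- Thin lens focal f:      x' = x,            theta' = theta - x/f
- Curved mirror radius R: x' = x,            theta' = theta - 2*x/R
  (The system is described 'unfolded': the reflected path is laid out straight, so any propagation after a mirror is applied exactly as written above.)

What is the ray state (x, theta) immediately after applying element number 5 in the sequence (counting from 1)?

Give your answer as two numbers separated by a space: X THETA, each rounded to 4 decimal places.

Initial: x=-1.0000 theta=0.3000
After 1 (propagate distance d=20): x=5.0000 theta=0.3000
After 2 (thin lens f=-14): x=5.0000 theta=23/35 (≈0.6571)
After 3 (propagate distance d=39): x=1072/35 (≈30.6286) theta=23/35 (≈0.6571)
After 4 (thin lens f=49): x=1072/35 (≈30.6286) theta=11/343 (≈0.0321)
After 5 (propagate distance d=34): x=54398/1715 (≈31.7190) theta=11/343 (≈0.0321)
Rounded to 4 decimal places: x = 31.7190, theta = 0.0321

Answer: 31.7190 0.0321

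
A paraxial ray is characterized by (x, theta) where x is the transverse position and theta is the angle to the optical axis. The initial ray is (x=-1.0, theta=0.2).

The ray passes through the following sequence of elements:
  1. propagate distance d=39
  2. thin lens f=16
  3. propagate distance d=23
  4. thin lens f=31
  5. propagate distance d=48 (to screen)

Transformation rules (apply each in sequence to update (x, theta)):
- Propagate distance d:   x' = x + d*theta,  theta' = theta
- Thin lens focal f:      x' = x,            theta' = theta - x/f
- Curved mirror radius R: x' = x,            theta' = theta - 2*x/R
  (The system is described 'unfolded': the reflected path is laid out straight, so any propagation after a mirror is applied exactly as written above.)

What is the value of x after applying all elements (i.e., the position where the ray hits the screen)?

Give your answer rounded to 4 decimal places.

Initial: x=-1.0000 theta=0.2000
After 1 (propagate distance d=39): x=6.8000 theta=0.2000
After 2 (thin lens f=16): x=6.8000 theta=-0.2250
After 3 (propagate distance d=23): x=1.6250 theta=-0.2250
After 4 (thin lens f=31): x=1.6250 theta=-43/155 (≈-0.2774)
After 5 (propagate distance d=48 (to screen)): x=-14497/1240 (≈-11.6911) theta=-43/155 (≈-0.2774)
Rounded to 4 decimal places: x = -11.6911

Answer: -11.6911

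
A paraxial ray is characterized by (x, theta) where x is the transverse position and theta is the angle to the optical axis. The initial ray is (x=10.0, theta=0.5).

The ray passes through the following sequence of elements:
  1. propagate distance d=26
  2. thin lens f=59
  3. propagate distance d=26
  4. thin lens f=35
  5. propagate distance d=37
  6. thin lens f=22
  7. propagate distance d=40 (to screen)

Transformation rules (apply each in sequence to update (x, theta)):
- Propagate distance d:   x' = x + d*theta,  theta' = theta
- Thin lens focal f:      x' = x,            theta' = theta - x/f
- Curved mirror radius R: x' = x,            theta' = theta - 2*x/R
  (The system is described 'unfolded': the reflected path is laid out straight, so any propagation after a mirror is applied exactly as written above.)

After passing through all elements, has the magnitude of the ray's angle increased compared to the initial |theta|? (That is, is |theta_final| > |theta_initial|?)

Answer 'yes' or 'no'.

Initial: x=10.0000 theta=0.5000
After 1 (propagate distance d=26): x=23.0000 theta=0.5000
After 2 (thin lens f=59): x=23.0000 theta=13/118 (≈0.1102)
After 3 (propagate distance d=26): x=1526/59 (≈25.8644) theta=13/118 (≈0.1102)
After 4 (thin lens f=35): x=1526/59 (≈25.8644) theta=-371/590 (≈-0.6288)
After 5 (propagate distance d=37): x=1533/590 (≈2.5983) theta=-371/590 (≈-0.6288)
After 6 (thin lens f=22): x=1533/590 (≈2.5983) theta=-1939/2596 (≈-0.7469)
After 7 (propagate distance d=40 (to screen)): x=-177037/6490 (≈-27.2784) theta=-1939/2596 (≈-0.7469)
|theta_initial|=0.5000 |theta_final|=1939/2596 (≈0.7469) -> increased

Answer: yes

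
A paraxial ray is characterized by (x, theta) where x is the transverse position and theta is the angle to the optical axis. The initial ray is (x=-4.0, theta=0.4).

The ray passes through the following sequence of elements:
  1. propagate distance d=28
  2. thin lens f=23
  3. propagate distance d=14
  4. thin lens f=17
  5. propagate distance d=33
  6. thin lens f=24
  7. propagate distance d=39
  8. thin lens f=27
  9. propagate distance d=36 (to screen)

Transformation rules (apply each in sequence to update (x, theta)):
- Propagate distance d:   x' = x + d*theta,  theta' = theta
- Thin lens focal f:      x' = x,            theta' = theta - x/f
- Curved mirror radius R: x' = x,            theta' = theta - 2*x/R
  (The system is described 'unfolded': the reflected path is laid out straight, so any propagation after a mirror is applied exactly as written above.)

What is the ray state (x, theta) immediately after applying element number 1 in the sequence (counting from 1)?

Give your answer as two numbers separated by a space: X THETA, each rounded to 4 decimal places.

Initial: x=-4.0000 theta=0.4000
After 1 (propagate distance d=28): x=7.2000 theta=0.4000
Rounded to 4 decimal places: x = 7.2000, theta = 0.4000

Answer: 7.2000 0.4000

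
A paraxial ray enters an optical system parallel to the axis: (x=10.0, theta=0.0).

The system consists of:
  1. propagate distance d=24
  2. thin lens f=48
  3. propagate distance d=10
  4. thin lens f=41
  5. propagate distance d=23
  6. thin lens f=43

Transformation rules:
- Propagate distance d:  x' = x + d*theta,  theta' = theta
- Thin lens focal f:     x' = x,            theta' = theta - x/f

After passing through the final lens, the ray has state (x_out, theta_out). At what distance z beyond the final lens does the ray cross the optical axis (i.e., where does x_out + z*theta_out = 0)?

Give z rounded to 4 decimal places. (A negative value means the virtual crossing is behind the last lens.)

Initial: x=10.0000 theta=0.0000
After 1 (propagate distance d=24): x=10.0000 theta=0.0000
After 2 (thin lens f=48): x=10.0000 theta=-5/24 (≈-0.2083)
After 3 (propagate distance d=10): x=95/12 (≈7.9167) theta=-5/24 (≈-0.2083)
After 4 (thin lens f=41): x=95/12 (≈7.9167) theta=-395/984 (≈-0.4014)
After 5 (propagate distance d=23): x=-1295/984 (≈-1.3161) theta=-395/984 (≈-0.4014)
After 6 (thin lens f=43): x=-1295/984 (≈-1.3161) theta=-2615/7052 (≈-0.3708)
z_focus = -x_out/theta_out = -(-1295/984)/(-2615/7052) = -11137/3138 ≈ -3.5491
Rounded to 4 decimal places: z = -3.5491

Answer: -3.5491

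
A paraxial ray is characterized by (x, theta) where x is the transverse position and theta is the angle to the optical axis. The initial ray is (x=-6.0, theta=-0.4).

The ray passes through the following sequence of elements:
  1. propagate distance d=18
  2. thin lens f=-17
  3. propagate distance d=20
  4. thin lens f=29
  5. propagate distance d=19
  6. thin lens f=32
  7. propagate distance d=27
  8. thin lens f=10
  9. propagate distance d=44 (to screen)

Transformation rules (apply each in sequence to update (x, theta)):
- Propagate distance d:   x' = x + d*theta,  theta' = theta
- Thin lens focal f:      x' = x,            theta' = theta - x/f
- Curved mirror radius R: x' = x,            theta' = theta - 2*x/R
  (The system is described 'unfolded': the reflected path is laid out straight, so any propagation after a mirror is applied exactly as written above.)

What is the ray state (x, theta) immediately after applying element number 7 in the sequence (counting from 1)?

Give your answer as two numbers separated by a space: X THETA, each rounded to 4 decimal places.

Initial: x=-6.0000 theta=-0.4000
After 1 (propagate distance d=18): x=-13.2000 theta=-0.4000
After 2 (thin lens f=-17): x=-13.2000 theta=-20/17 (≈-1.1765)
After 3 (propagate distance d=20): x=-3122/85 (≈-36.7294) theta=-20/17 (≈-1.1765)
After 4 (thin lens f=29): x=-3122/85 (≈-36.7294) theta=222/2465 (≈0.0901)
After 5 (propagate distance d=19): x=-17264/493 (≈-35.0183) theta=222/2465 (≈0.0901)
After 6 (thin lens f=32): x=-17264/493 (≈-35.0183) theta=5839/4930 (≈1.1844)
After 7 (propagate distance d=27): x=-14987/4930 (≈-3.0400) theta=5839/4930 (≈1.1844)
Rounded to 4 decimal places: x = -3.0400, theta = 1.1844

Answer: -3.0400 1.1844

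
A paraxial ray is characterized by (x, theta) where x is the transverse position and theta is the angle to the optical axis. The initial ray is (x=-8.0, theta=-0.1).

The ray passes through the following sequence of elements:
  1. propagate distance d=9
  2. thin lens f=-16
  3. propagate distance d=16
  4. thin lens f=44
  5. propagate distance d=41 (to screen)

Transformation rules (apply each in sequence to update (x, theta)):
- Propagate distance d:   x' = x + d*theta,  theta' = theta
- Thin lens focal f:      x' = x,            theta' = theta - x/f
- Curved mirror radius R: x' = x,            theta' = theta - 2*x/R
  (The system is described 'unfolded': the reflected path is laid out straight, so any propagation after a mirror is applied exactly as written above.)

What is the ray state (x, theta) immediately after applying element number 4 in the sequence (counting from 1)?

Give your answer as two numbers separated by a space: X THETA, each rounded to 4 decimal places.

Initial: x=-8.0000 theta=-0.1000
After 1 (propagate distance d=9): x=-8.9000 theta=-0.1000
After 2 (thin lens f=-16): x=-8.9000 theta=-21/32 (≈-0.6563)
After 3 (propagate distance d=16): x=-19.4000 theta=-21/32 (≈-0.6563)
After 4 (thin lens f=44): x=-19.4000 theta=-379/1760 (≈-0.2153)
Rounded to 4 decimal places: x = -19.4000, theta = -0.2153

Answer: -19.4000 -0.2153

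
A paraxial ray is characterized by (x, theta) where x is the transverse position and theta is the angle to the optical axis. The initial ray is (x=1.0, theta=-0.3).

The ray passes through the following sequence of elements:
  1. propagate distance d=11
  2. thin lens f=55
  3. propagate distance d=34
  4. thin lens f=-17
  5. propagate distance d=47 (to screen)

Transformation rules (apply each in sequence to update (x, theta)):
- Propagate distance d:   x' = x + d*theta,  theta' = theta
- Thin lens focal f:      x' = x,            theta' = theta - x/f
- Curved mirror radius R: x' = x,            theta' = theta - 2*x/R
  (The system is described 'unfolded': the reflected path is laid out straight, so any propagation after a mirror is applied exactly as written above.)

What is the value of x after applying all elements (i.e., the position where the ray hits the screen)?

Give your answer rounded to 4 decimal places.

Initial: x=1.0000 theta=-0.3000
After 1 (propagate distance d=11): x=-2.3000 theta=-0.3000
After 2 (thin lens f=55): x=-2.3000 theta=-71/275 (≈-0.2582)
After 3 (propagate distance d=34): x=-6093/550 (≈-11.0782) theta=-71/275 (≈-0.2582)
After 4 (thin lens f=-17): x=-6093/550 (≈-11.0782) theta=-8507/9350 (≈-0.9098)
After 5 (propagate distance d=47 (to screen)): x=-50341/935 (≈-53.8406) theta=-8507/9350 (≈-0.9098)
Rounded to 4 decimal places: x = -53.8406

Answer: -53.8406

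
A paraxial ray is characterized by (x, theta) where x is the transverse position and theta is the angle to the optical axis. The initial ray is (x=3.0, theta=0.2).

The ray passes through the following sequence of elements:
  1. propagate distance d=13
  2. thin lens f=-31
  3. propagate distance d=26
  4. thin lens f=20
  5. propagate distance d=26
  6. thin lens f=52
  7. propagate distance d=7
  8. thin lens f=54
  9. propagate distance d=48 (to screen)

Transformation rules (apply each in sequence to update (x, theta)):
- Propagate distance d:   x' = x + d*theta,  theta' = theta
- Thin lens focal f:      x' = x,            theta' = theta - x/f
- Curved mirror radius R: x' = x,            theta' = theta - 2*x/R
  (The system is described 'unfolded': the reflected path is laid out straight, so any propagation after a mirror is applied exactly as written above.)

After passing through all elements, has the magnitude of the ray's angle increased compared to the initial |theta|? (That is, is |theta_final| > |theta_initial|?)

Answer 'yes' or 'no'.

Initial: x=3.0000 theta=0.2000
After 1 (propagate distance d=13): x=5.6000 theta=0.2000
After 2 (thin lens f=-31): x=5.6000 theta=59/155 (≈0.3806)
After 3 (propagate distance d=26): x=2402/155 (≈15.4968) theta=59/155 (≈0.3806)
After 4 (thin lens f=20): x=2402/155 (≈15.4968) theta=-611/1550 (≈-0.3942)
After 5 (propagate distance d=26): x=4067/775 (≈5.2477) theta=-611/1550 (≈-0.3942)
After 6 (thin lens f=52): x=4067/775 (≈5.2477) theta=-19953/40300 (≈-0.4951)
After 7 (propagate distance d=7): x=71813/40300 (≈1.7820) theta=-19953/40300 (≈-0.4951)
After 8 (thin lens f=54): x=71813/40300 (≈1.7820) theta=-45971/87048 (≈-0.5281)
After 9 (propagate distance d=48 (to screen)): x=-8547883/362700 (≈-23.5674) theta=-45971/87048 (≈-0.5281)
|theta_initial|=0.2000 |theta_final|=45971/87048 (≈0.5281) -> increased

Answer: yes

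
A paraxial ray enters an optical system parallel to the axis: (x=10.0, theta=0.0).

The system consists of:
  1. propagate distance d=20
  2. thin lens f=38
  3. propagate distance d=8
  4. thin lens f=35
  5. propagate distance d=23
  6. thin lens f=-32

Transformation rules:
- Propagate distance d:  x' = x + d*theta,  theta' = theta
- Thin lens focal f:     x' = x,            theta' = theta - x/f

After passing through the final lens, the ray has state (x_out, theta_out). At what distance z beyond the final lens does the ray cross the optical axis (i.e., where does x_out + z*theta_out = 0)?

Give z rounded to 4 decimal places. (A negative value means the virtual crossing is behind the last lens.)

Answer: -5.6396

Derivation:
Initial: x=10.0000 theta=0.0000
After 1 (propagate distance d=20): x=10.0000 theta=0.0000
After 2 (thin lens f=38): x=10.0000 theta=-5/19 (≈-0.2632)
After 3 (propagate distance d=8): x=150/19 (≈7.8947) theta=-5/19 (≈-0.2632)
After 4 (thin lens f=35): x=150/19 (≈7.8947) theta=-65/133 (≈-0.4887)
After 5 (propagate distance d=23): x=-445/133 (≈-3.3459) theta=-65/133 (≈-0.4887)
After 6 (thin lens f=-32): x=-445/133 (≈-3.3459) theta=-2525/4256 (≈-0.5933)
z_focus = -x_out/theta_out = -(-445/133)/(-2525/4256) = -2848/505 ≈ -5.6396
Rounded to 4 decimal places: z = -5.6396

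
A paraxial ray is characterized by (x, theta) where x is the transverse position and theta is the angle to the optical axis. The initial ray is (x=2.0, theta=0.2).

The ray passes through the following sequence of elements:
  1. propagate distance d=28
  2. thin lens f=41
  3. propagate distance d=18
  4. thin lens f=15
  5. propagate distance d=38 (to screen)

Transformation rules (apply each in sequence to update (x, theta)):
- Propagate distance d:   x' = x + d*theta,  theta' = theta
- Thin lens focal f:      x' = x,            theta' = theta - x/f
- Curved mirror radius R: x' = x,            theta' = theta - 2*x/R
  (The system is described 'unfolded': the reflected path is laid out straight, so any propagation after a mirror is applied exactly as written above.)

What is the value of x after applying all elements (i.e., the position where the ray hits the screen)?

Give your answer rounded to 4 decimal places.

Initial: x=2.0000 theta=0.2000
After 1 (propagate distance d=28): x=7.6000 theta=0.2000
After 2 (thin lens f=41): x=7.6000 theta=3/205 (≈0.0146)
After 3 (propagate distance d=18): x=1612/205 (≈7.8634) theta=3/205 (≈0.0146)
After 4 (thin lens f=15): x=1612/205 (≈7.8634) theta=-1567/3075 (≈-0.5096)
After 5 (propagate distance d=38 (to screen)): x=-35366/3075 (≈-11.5011) theta=-1567/3075 (≈-0.5096)
Rounded to 4 decimal places: x = -11.5011

Answer: -11.5011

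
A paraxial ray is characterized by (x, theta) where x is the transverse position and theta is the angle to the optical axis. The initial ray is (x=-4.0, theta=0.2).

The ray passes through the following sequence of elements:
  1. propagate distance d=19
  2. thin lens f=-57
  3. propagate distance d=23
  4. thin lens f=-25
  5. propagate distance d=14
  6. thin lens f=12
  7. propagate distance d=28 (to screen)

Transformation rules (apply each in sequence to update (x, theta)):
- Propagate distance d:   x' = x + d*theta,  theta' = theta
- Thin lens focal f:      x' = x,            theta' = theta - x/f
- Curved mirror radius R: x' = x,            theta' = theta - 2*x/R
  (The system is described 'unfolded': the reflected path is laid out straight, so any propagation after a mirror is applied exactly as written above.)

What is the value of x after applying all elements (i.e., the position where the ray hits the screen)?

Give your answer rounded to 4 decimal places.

Answer: -2.3126

Derivation:
Initial: x=-4.0000 theta=0.2000
After 1 (propagate distance d=19): x=-0.2000 theta=0.2000
After 2 (thin lens f=-57): x=-0.2000 theta=56/285 (≈0.1965)
After 3 (propagate distance d=23): x=1231/285 (≈4.3193) theta=56/285 (≈0.1965)
After 4 (thin lens f=-25): x=1231/285 (≈4.3193) theta=877/2375 (≈0.3693)
After 5 (propagate distance d=14): x=67609/7125 (≈9.4890) theta=877/2375 (≈0.3693)
After 6 (thin lens f=12): x=67609/7125 (≈9.4890) theta=-36037/85500 (≈-0.4215)
After 7 (propagate distance d=28 (to screen)): x=-49432/21375 (≈-2.3126) theta=-36037/85500 (≈-0.4215)
Rounded to 4 decimal places: x = -2.3126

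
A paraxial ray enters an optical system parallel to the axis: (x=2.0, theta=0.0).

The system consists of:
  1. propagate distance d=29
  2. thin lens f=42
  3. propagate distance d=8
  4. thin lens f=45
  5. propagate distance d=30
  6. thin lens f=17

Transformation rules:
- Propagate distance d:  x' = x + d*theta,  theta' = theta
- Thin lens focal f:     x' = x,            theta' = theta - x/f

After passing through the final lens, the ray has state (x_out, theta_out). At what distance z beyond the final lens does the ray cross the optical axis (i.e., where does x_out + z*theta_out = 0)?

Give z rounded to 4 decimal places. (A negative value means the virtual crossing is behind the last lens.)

Initial: x=2.0000 theta=0.0000
After 1 (propagate distance d=29): x=2.0000 theta=0.0000
After 2 (thin lens f=42): x=2.0000 theta=-1/21 (≈-0.0476)
After 3 (propagate distance d=8): x=34/21 (≈1.6190) theta=-1/21 (≈-0.0476)
After 4 (thin lens f=45): x=34/21 (≈1.6190) theta=-79/945 (≈-0.0836)
After 5 (propagate distance d=30): x=-8/9 (≈-0.8889) theta=-79/945 (≈-0.0836)
After 6 (thin lens f=17): x=-8/9 (≈-0.8889) theta=-503/16065 (≈-0.0313)
z_focus = -x_out/theta_out = -(-8/9)/(-503/16065) = -14280/503 ≈ -28.3897
Rounded to 4 decimal places: z = -28.3897

Answer: -28.3897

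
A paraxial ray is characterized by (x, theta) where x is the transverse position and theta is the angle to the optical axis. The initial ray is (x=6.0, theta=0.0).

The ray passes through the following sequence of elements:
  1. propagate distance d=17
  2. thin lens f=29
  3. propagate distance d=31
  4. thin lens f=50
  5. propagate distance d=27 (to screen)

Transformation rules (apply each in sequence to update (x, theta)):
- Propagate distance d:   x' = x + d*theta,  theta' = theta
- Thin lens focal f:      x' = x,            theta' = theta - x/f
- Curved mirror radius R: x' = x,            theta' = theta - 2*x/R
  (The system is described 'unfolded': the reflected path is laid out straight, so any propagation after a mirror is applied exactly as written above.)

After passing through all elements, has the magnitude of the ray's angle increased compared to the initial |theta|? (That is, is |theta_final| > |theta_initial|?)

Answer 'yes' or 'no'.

Answer: yes

Derivation:
Initial: x=6.0000 theta=0.0000
After 1 (propagate distance d=17): x=6.0000 theta=0.0000
After 2 (thin lens f=29): x=6.0000 theta=-6/29 (≈-0.2069)
After 3 (propagate distance d=31): x=-12/29 (≈-0.4138) theta=-6/29 (≈-0.2069)
After 4 (thin lens f=50): x=-12/29 (≈-0.4138) theta=-144/725 (≈-0.1986)
After 5 (propagate distance d=27 (to screen)): x=-4188/725 (≈-5.7766) theta=-144/725 (≈-0.1986)
|theta_initial|=0.0000 |theta_final|=144/725 (≈0.1986) -> increased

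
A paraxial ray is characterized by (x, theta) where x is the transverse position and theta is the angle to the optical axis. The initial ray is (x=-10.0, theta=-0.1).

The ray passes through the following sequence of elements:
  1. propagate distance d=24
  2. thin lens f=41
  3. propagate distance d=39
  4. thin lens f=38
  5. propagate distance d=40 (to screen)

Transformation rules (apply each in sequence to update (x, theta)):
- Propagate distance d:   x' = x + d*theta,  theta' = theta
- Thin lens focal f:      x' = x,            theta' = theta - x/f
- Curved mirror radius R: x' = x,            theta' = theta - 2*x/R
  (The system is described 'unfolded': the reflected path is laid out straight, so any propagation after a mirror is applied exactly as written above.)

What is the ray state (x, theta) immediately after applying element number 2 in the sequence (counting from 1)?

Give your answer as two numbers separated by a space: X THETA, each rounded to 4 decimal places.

Initial: x=-10.0000 theta=-0.1000
After 1 (propagate distance d=24): x=-12.4000 theta=-0.1000
After 2 (thin lens f=41): x=-12.4000 theta=83/410 (≈0.2024)
Rounded to 4 decimal places: x = -12.4000, theta = 0.2024

Answer: -12.4000 0.2024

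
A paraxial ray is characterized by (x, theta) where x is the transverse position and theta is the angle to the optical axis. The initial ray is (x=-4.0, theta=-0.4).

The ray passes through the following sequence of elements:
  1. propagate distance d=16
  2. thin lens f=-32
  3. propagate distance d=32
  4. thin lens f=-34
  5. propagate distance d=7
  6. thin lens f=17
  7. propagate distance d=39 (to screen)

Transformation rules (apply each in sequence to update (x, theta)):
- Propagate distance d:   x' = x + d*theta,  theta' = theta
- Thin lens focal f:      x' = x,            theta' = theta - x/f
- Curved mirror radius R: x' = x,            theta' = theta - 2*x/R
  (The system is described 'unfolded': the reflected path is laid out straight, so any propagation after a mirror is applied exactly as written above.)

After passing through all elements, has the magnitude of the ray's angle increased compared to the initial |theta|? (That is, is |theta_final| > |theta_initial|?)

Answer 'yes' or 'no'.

Initial: x=-4.0000 theta=-0.4000
After 1 (propagate distance d=16): x=-10.4000 theta=-0.4000
After 2 (thin lens f=-32): x=-10.4000 theta=-0.7250
After 3 (propagate distance d=32): x=-33.6000 theta=-0.7250
After 4 (thin lens f=-34): x=-33.6000 theta=-233/136 (≈-1.7132)
After 5 (propagate distance d=7): x=-31003/680 (≈-45.5926) theta=-233/136 (≈-1.7132)
After 6 (thin lens f=17): x=-31003/680 (≈-45.5926) theta=5599/5780 (≈0.9687)
After 7 (propagate distance d=39 (to screen)): x=-90329/11560 (≈-7.8139) theta=5599/5780 (≈0.9687)
|theta_initial|=0.4000 |theta_final|=5599/5780 (≈0.9687) -> increased

Answer: yes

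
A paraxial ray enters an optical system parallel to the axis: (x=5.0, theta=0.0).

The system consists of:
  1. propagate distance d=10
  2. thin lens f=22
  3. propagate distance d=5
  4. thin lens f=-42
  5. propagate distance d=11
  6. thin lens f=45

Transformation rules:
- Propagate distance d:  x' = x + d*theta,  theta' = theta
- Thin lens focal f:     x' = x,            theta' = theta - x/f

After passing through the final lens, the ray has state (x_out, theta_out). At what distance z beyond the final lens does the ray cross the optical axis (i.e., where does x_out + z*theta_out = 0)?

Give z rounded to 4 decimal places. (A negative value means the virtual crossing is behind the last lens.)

Answer: 12.6311

Derivation:
Initial: x=5.0000 theta=0.0000
After 1 (propagate distance d=10): x=5.0000 theta=0.0000
After 2 (thin lens f=22): x=5.0000 theta=-5/22 (≈-0.2273)
After 3 (propagate distance d=5): x=85/22 (≈3.8636) theta=-5/22 (≈-0.2273)
After 4 (thin lens f=-42): x=85/22 (≈3.8636) theta=-125/924 (≈-0.1353)
After 5 (propagate distance d=11): x=2195/924 (≈2.3755) theta=-125/924 (≈-0.1353)
After 6 (thin lens f=45): x=2195/924 (≈2.3755) theta=-391/2079 (≈-0.1881)
z_focus = -x_out/theta_out = -(2195/924)/(-391/2079) = 19755/1564 ≈ 12.6311
Rounded to 4 decimal places: z = 12.6311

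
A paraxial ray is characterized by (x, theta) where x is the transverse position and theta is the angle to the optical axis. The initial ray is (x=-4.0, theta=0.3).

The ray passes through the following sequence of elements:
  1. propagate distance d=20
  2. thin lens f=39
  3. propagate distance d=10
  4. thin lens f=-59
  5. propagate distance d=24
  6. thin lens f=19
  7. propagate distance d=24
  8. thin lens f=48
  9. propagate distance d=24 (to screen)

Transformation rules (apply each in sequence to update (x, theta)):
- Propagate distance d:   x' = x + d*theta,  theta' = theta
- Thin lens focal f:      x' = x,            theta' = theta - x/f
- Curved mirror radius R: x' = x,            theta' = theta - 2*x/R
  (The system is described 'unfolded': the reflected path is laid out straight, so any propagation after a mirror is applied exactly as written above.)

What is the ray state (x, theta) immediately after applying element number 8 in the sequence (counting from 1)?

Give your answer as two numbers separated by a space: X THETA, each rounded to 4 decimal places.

Initial: x=-4.0000 theta=0.3000
After 1 (propagate distance d=20): x=2.0000 theta=0.3000
After 2 (thin lens f=39): x=2.0000 theta=97/390 (≈0.2487)
After 3 (propagate distance d=10): x=175/39 (≈4.4872) theta=97/390 (≈0.2487)
After 4 (thin lens f=-59): x=175/39 (≈4.4872) theta=2491/7670 (≈0.3248)
After 5 (propagate distance d=24): x=141301/11505 (≈12.2817) theta=2491/7670 (≈0.3248)
After 6 (thin lens f=19): x=141301/11505 (≈12.2817) theta=-28123/87438 (≈-0.3216)
After 7 (propagate distance d=24): x=997339/218595 (≈4.5625) theta=-28123/87438 (≈-0.3216)
After 8 (thin lens f=48): x=997339/218595 (≈4.5625) theta=-4372099/10492560 (≈-0.4167)
Rounded to 4 decimal places: x = 4.5625, theta = -0.4167

Answer: 4.5625 -0.4167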